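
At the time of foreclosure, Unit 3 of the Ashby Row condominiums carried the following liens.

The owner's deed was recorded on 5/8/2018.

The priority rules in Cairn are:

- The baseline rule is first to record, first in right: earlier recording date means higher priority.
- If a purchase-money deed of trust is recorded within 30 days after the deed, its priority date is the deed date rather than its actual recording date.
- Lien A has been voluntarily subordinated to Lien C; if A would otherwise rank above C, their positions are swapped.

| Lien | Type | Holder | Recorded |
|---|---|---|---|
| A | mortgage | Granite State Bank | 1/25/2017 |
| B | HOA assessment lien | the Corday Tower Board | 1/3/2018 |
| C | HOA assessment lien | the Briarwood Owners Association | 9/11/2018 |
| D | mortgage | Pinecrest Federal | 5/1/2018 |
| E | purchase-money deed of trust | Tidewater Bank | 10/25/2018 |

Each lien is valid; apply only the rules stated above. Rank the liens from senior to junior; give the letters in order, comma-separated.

C, B, D, A, E

First, effective dates: E missed the 30-day window (170 days after the deed), so its recording date stands.
Sorted by effective date: A (1/25/2017), B (1/3/2018), D (5/1/2018), C (9/11/2018), E (10/25/2018).
A would otherwise be senior to C, so under the subordination agreement A and C exchange positions.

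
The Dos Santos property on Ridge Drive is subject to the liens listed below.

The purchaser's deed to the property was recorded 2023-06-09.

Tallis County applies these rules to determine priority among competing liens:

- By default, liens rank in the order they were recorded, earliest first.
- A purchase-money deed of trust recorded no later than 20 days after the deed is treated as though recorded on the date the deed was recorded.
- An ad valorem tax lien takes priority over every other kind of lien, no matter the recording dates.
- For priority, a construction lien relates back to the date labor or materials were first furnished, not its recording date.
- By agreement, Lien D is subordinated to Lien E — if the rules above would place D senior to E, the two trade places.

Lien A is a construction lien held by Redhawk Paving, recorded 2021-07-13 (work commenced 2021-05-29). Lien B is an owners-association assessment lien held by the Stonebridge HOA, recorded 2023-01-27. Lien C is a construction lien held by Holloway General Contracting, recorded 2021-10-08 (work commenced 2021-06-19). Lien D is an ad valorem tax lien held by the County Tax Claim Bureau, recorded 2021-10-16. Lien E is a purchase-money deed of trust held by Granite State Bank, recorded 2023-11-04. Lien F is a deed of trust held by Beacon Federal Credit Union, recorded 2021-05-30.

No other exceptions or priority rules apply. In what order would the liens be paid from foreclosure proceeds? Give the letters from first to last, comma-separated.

E, A, F, C, B, D

Adjusting effective dates: A's effective date is 2021-05-29, when work began; C's effective date is 2021-06-19, when work began; E missed the 20-day window (148 days after the deed), so its recording date stands.
D is an ad valorem tax lien, so it outranks all other liens regardless of date.
Among the remaining liens, by effective date: A (2021-05-29), F (2021-05-30), C (2021-06-19), B (2023-01-27), E (2023-11-04).
D would otherwise be senior to E, so under the subordination agreement D and E exchange positions.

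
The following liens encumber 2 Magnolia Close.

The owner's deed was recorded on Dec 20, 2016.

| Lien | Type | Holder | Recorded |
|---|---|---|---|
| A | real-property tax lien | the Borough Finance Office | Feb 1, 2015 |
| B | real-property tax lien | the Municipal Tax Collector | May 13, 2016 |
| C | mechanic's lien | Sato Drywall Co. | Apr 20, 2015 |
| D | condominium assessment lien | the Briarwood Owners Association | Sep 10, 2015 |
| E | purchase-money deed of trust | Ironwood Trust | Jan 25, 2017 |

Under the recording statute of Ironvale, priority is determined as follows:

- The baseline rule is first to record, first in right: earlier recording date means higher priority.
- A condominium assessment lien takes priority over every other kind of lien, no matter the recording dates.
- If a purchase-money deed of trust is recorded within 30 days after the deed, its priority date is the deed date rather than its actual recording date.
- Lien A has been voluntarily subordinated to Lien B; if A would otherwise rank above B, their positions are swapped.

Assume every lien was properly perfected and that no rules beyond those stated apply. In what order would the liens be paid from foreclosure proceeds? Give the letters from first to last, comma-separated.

Effective dates: E missed the 30-day window (36 days after the deed), so its recording date stands.
D, as a condominium assessment lien, has superpriority and ranks first.
Ordering the rest by effective date: A (Feb 1, 2015), C (Apr 20, 2015), B (May 13, 2016), E (Jan 25, 2017).
Because A would otherwise rank above B, the subordination swaps them.

D, B, C, A, E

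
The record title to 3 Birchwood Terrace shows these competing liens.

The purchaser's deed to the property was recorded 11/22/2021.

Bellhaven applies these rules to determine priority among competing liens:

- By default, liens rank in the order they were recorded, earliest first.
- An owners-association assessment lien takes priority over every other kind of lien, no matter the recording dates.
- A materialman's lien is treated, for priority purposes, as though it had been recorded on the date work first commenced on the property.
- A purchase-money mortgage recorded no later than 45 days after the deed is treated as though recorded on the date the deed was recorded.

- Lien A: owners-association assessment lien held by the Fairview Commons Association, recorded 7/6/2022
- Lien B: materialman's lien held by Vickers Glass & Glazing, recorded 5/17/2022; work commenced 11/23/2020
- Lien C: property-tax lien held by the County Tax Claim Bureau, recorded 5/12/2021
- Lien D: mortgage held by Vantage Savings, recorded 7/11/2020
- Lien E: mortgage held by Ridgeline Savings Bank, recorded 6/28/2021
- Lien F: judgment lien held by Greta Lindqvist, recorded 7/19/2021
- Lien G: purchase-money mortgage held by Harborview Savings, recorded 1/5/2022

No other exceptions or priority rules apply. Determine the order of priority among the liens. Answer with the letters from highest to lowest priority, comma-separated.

A, D, B, C, E, F, G

Effective dates: B's effective date is 11/23/2020, when work began; G relates back to the deed date 11/22/2021.
A is an owners-association assessment lien and takes priority over every other lien.
Remaining liens by effective date: D (7/11/2020), B (11/23/2020), C (5/12/2021), E (6/28/2021), F (7/19/2021), G (11/22/2021).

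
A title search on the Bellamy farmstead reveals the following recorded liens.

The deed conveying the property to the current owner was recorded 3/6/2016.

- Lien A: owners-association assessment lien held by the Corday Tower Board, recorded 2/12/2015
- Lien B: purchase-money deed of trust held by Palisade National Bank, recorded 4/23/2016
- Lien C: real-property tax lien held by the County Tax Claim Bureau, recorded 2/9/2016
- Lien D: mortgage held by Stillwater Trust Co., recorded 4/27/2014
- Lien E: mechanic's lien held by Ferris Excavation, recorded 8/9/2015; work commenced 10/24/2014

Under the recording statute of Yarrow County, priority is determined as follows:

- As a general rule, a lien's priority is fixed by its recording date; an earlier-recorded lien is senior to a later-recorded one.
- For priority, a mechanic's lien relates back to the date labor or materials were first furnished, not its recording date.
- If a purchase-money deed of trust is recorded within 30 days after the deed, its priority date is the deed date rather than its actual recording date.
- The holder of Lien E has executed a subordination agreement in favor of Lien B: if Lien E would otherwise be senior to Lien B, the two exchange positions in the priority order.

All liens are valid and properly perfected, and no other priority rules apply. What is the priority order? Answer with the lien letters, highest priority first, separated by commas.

Effective dates after the stated exceptions: B was recorded 48 days after the deed, outside the 30-day window, so it keeps its recording date; E is treated as recorded 10/24/2014, the work-commencement date.
Ordering by effective date: D (4/27/2014), E (10/24/2014), A (2/12/2015), C (2/9/2016), B (4/23/2016).
E would otherwise be senior to B, so under the subordination agreement E and B exchange positions.

D, B, A, C, E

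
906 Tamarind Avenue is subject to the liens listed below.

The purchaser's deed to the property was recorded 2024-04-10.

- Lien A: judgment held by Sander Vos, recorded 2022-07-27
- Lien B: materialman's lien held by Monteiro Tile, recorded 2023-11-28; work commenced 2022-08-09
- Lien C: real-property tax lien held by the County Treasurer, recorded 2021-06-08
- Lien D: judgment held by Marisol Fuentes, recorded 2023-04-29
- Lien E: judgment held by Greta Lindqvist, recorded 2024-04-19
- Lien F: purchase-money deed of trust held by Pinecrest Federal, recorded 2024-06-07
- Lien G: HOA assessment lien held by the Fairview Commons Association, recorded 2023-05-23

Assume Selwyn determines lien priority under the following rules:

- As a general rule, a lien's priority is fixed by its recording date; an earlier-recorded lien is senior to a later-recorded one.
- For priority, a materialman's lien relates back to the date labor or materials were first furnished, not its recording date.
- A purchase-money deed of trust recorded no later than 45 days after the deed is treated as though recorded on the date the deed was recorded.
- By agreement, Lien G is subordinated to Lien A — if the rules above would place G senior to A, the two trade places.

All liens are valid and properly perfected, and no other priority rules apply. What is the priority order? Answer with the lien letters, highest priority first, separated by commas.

C, A, B, D, G, E, F

Effective dates after the stated exceptions: B relates back to 2022-08-09 (work commenced); F was recorded 58 days after the deed — beyond 45 days — so no relation-back applies.
Ordering by effective date: C (2021-06-08), A (2022-07-27), B (2022-08-09), D (2023-04-29), G (2023-05-23), E (2024-04-19), F (2024-06-07).
Since G is not senior to A, the subordination leaves the order unchanged.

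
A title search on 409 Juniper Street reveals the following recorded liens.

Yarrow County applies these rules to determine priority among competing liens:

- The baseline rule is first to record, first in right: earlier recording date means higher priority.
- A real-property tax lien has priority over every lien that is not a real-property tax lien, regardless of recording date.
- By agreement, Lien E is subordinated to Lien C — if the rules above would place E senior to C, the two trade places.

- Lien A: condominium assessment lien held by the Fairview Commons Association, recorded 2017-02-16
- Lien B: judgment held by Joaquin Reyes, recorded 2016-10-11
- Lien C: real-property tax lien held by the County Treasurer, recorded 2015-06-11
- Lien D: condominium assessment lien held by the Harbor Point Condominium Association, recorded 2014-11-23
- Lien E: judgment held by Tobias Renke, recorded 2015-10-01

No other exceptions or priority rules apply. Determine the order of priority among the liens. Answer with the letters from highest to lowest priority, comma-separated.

C, D, E, B, A

C is a real-property tax lien, so it outranks all other liens regardless of date.
Remaining liens by effective date: D (2014-11-23), E (2015-10-01), B (2016-10-11), A (2017-02-16).
Since E is not senior to C, the subordination leaves the order unchanged.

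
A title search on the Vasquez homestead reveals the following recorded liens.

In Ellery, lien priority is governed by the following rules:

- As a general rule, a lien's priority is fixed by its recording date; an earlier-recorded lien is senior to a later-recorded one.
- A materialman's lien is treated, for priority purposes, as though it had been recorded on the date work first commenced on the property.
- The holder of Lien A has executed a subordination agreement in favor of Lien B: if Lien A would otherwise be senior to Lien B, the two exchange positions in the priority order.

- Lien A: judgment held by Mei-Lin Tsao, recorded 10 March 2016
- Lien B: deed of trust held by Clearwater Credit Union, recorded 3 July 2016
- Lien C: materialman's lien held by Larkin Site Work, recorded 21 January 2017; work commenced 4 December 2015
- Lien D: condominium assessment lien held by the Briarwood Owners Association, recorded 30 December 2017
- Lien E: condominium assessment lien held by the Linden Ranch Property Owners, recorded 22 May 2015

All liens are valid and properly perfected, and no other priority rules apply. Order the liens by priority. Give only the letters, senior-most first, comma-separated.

E, C, B, A, D

Effective dates after the stated exceptions: C's effective date is 4 December 2015, when work began.
By effective date, earliest first: E (22 May 2015), C (4 December 2015), A (10 March 2016), B (3 July 2016), D (30 December 2017).
The subordination applies — A was senior to B — so A and B swap.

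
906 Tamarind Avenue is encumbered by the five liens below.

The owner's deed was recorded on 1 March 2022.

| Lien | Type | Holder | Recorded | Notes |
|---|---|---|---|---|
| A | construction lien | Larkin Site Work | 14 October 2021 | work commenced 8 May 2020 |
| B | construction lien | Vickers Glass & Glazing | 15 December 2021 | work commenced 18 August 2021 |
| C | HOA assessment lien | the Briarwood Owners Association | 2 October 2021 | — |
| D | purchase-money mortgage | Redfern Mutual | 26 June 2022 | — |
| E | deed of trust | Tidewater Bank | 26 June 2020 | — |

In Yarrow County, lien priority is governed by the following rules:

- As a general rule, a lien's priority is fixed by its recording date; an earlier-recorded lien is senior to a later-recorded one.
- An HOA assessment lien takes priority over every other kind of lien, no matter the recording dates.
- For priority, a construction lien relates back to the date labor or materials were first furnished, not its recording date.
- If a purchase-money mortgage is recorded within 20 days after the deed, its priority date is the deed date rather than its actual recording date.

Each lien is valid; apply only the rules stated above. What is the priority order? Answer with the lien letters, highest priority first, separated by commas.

C, A, E, B, D

Adjusting effective dates: A's effective date is 8 May 2020, when work began; B's effective date is 18 August 2021, when work began; D missed the 20-day window (117 days after the deed), so its recording date stands.
C is an HOA assessment lien, so it outranks all other liens regardless of date.
The other liens, earliest effective date first: A (8 May 2020), E (26 June 2020), B (18 August 2021), D (26 June 2022).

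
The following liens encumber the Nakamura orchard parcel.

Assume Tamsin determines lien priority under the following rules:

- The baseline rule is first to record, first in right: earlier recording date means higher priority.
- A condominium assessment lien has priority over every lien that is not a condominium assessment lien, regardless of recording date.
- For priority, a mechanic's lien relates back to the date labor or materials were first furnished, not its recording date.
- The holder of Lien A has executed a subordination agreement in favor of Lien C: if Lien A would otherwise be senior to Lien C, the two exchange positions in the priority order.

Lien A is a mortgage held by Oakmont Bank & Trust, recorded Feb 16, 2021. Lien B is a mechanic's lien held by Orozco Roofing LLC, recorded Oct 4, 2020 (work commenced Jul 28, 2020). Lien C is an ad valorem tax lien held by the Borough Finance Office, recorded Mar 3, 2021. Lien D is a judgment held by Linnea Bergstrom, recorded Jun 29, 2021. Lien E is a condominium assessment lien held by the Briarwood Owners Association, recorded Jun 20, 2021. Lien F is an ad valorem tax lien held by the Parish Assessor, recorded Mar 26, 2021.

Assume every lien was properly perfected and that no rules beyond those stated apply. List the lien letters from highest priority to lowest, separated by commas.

First, effective dates: B's effective date is Jul 28, 2020, when work began.
As a condominium assessment lien, E is senior to every other lien.
The other liens, earliest effective date first: B (Jul 28, 2020), A (Feb 16, 2021), C (Mar 3, 2021), F (Mar 26, 2021), D (Jun 29, 2021).
A would otherwise be senior to C, so under the subordination agreement A and C exchange positions.

E, B, C, A, F, D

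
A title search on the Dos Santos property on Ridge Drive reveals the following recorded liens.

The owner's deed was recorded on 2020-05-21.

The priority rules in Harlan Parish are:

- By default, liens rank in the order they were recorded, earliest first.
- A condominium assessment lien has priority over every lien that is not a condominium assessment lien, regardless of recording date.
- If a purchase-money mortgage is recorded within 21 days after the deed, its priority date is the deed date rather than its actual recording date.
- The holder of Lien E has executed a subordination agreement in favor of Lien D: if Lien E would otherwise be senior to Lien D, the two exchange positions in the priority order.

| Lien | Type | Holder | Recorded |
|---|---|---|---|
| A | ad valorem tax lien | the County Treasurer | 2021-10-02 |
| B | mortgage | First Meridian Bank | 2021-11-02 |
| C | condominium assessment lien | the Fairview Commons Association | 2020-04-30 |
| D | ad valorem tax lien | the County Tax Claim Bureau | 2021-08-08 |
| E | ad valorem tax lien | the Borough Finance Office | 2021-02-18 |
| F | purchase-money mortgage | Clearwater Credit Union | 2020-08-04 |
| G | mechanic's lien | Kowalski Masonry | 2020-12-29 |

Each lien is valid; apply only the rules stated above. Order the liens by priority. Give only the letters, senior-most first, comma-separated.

Effective dates after the stated exceptions: F missed the 21-day window (75 days after the deed), so its recording date stands.
C, as a condominium assessment lien, has superpriority and ranks first.
Among the remaining liens, by effective date: F (2020-08-04), G (2020-12-29), E (2021-02-18), D (2021-08-08), A (2021-10-02), B (2021-11-02).
Because E would otherwise rank above D, the subordination swaps them.

C, F, G, D, E, A, B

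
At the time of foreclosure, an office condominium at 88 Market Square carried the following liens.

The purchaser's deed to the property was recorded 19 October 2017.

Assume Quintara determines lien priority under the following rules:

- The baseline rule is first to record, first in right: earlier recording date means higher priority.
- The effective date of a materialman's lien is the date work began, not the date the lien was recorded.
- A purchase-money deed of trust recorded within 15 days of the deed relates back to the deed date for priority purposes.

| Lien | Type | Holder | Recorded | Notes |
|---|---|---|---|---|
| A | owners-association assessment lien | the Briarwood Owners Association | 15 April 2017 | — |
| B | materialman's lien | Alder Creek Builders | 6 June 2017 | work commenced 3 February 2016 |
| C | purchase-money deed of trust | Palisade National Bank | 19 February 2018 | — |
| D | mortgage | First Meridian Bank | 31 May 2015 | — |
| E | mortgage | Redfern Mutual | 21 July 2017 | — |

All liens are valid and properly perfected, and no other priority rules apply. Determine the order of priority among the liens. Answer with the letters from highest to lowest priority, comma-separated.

Effective dates after the stated exceptions: B's effective date is 3 February 2016, when work began; C missed the 15-day window (123 days after the deed), so its recording date stands.
Sorted by effective date: D (31 May 2015), B (3 February 2016), A (15 April 2017), E (21 July 2017), C (19 February 2018).

D, B, A, E, C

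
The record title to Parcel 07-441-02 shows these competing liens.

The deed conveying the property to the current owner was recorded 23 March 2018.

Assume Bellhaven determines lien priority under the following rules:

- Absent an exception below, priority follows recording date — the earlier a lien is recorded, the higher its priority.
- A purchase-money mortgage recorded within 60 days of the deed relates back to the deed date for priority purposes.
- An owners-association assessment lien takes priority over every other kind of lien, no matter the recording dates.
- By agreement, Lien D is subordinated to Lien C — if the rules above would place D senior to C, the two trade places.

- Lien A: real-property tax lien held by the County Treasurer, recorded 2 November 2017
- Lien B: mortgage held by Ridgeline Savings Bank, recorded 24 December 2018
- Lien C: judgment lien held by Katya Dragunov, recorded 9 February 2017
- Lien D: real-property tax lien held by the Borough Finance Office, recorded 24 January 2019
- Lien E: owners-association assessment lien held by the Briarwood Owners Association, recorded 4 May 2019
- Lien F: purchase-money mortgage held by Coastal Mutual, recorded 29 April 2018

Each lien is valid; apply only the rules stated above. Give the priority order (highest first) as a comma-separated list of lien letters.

Adjusting effective dates: F's effective date is the deed date, 23 March 2018.
E, as an owners-association assessment lien, has superpriority and ranks first.
The other liens, earliest effective date first: C (9 February 2017), A (2 November 2017), F (23 March 2018), B (24 December 2018), D (24 January 2019).
D already ranks below C; the subordination has no effect.

E, C, A, F, B, D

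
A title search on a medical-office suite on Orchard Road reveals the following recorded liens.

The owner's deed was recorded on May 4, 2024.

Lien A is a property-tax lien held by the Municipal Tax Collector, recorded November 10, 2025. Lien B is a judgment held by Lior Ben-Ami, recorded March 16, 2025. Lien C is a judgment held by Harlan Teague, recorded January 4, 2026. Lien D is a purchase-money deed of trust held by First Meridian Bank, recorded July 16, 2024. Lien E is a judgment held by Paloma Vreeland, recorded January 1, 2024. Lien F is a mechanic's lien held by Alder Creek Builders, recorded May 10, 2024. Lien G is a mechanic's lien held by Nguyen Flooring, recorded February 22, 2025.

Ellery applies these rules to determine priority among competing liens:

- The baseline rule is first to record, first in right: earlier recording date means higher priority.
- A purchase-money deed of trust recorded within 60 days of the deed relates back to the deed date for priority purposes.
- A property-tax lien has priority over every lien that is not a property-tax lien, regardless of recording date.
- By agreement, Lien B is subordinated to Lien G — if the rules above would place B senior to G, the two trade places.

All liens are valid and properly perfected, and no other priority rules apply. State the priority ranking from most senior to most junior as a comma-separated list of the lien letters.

A, E, F, D, G, B, C

Effective dates after the stated exceptions: D missed the 60-day window (73 days after the deed), so its recording date stands.
A is a property-tax lien and takes priority over every other lien.
Among the remaining liens, by effective date: E (January 1, 2024), F (May 10, 2024), D (July 16, 2024), G (February 22, 2025), B (March 16, 2025), C (January 4, 2026).
B already ranks below G; the subordination has no effect.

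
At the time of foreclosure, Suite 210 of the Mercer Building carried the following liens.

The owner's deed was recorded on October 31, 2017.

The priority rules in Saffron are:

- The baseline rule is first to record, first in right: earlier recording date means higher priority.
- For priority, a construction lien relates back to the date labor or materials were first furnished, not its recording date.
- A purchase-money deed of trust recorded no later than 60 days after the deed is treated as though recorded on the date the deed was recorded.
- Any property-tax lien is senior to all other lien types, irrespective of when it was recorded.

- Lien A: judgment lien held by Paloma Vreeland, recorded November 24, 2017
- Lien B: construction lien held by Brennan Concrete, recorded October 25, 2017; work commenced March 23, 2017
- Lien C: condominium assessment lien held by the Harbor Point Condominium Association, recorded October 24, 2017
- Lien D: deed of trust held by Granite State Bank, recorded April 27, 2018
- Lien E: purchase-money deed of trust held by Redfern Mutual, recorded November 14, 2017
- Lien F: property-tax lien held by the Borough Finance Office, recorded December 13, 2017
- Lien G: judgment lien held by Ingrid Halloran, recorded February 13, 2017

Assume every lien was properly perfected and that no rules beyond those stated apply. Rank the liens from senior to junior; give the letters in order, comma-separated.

F, G, B, C, E, A, D

Effective dates after the stated exceptions: B relates back to March 23, 2017 (work commenced); E relates back to the deed date October 31, 2017.
As a property-tax lien, F is senior to every other lien.
The other liens, earliest effective date first: G (February 13, 2017), B (March 23, 2017), C (October 24, 2017), E (October 31, 2017), A (November 24, 2017), D (April 27, 2018).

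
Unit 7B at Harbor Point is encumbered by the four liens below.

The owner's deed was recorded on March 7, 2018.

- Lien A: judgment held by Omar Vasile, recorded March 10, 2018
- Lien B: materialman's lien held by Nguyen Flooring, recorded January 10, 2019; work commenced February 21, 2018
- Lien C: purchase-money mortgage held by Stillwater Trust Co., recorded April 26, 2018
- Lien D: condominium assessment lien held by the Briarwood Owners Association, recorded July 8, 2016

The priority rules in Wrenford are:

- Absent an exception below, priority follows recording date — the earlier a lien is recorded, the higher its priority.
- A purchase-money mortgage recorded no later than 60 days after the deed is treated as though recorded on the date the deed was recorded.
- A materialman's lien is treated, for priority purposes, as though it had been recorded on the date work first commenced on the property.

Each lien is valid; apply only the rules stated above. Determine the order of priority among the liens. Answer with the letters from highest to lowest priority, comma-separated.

D, B, C, A

Effective dates after the stated exceptions: B's effective date is February 21, 2018, when work began; C's effective date is the deed date, March 7, 2018.
Sorted by effective date: D (July 8, 2016), B (February 21, 2018), C (March 7, 2018), A (March 10, 2018).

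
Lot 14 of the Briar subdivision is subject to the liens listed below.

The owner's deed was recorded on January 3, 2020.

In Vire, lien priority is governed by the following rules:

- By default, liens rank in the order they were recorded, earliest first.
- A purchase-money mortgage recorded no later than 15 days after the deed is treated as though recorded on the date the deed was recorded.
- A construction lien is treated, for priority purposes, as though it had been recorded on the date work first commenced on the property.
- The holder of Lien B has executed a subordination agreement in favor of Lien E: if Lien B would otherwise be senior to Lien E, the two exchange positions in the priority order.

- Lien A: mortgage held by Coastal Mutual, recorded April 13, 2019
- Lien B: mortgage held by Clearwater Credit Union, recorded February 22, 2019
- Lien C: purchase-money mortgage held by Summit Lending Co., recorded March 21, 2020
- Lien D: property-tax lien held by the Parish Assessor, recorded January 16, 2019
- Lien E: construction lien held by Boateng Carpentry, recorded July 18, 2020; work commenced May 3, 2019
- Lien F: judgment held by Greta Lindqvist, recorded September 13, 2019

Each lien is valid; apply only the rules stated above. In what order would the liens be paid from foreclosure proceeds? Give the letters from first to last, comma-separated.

D, E, A, B, F, C

Effective dates: C missed the 15-day window (78 days after the deed), so its recording date stands; E relates back to May 3, 2019 (work commenced).
Ordering by effective date: D (January 16, 2019), B (February 22, 2019), A (April 13, 2019), E (May 3, 2019), F (September 13, 2019), C (March 21, 2020).
The subordination applies — B was senior to E — so B and E swap.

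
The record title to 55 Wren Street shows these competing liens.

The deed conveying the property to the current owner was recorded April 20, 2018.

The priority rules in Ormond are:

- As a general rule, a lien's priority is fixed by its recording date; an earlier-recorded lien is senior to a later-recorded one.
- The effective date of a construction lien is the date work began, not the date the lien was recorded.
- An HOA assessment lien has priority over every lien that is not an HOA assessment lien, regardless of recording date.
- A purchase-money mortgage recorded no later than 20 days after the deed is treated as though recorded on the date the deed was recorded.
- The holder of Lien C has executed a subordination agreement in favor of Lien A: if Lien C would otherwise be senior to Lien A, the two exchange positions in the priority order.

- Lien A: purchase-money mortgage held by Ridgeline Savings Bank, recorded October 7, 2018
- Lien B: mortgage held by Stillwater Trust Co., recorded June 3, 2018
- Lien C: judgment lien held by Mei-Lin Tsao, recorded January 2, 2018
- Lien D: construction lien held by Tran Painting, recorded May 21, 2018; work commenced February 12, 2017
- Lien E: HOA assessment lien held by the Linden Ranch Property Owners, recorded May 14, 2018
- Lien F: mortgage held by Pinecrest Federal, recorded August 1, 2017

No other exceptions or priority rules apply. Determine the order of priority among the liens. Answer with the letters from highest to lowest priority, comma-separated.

E, D, F, A, B, C

Effective dates: A missed the 20-day window (170 days after the deed), so its recording date stands; D's effective date is February 12, 2017, when work began.
E is an HOA assessment lien, so it outranks all other liens regardless of date.
Among the remaining liens, by effective date: D (February 12, 2017), F (August 1, 2017), C (January 2, 2018), B (June 3, 2018), A (October 7, 2018).
The subordination applies — C was senior to A — so C and A swap.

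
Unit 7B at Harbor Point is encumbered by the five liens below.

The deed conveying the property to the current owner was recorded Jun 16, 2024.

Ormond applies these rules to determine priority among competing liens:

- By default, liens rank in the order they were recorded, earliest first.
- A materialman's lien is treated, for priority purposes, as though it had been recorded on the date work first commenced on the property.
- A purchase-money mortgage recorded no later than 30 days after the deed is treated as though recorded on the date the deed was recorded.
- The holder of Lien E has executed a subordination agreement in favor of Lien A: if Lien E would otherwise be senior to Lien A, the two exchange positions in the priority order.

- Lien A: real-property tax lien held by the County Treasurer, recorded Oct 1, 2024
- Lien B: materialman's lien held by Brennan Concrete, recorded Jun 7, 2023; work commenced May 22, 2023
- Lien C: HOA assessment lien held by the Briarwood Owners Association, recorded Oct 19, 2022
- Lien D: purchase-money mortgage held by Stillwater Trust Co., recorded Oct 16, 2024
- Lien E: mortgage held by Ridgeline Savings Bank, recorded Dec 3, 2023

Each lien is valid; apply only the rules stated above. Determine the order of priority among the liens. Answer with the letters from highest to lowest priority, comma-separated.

C, B, A, E, D

Effective dates after the stated exceptions: B's effective date is May 22, 2023, when work began; D was recorded 122 days after the deed — beyond 30 days — so no relation-back applies.
By effective date, earliest first: C (Oct 19, 2022), B (May 22, 2023), E (Dec 3, 2023), A (Oct 1, 2024), D (Oct 16, 2024).
E is senior to A before the subordination, so the two trade places.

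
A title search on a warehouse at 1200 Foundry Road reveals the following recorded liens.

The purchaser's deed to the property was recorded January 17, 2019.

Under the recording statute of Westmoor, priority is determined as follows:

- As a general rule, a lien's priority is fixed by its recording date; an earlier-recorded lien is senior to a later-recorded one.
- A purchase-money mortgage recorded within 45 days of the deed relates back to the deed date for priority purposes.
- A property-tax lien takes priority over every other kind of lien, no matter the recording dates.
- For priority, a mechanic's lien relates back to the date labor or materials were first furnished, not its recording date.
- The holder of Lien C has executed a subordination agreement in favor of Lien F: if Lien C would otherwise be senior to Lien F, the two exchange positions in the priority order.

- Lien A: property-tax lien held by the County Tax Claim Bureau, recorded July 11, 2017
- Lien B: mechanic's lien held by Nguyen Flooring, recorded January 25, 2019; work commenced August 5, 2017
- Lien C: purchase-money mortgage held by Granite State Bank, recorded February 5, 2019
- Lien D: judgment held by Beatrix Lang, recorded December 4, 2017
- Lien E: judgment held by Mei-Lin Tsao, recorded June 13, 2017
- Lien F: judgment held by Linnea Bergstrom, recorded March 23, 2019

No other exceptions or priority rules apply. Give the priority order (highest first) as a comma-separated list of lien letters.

A, E, B, D, F, C

Effective dates after the stated exceptions: B is treated as recorded August 5, 2017, the work-commencement date; C was recorded within the 45-day window, so its effective date is the deed date January 17, 2019.
A is a property-tax lien and takes priority over every other lien.
The other liens, earliest effective date first: E (June 13, 2017), B (August 5, 2017), D (December 4, 2017), C (January 17, 2019), F (March 23, 2019).
C would otherwise be senior to F, so under the subordination agreement C and F exchange positions.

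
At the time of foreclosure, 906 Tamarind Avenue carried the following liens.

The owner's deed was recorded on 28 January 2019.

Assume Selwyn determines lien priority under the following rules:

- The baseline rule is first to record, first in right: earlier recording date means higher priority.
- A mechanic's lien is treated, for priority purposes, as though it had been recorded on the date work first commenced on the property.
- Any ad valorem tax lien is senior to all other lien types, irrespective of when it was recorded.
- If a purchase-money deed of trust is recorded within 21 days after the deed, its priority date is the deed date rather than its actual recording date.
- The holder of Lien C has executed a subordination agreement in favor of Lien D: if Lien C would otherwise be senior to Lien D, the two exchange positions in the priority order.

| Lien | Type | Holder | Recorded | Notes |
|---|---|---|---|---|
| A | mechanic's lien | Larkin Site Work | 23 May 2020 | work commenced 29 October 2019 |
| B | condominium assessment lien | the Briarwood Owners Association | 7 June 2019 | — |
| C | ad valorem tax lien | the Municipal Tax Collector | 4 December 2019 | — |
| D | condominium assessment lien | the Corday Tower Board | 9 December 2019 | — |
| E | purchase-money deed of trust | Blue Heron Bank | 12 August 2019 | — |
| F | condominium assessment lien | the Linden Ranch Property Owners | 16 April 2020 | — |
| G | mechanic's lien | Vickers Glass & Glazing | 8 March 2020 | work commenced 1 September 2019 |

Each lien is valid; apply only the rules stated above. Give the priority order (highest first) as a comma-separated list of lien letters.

First, effective dates: A's effective date is 29 October 2019, when work began; E was recorded 196 days after the deed — beyond 21 days — so no relation-back applies; G's effective date is 1 September 2019, when work began.
C is an ad valorem tax lien, so it outranks all other liens regardless of date.
Among the remaining liens, by effective date: B (7 June 2019), E (12 August 2019), G (1 September 2019), A (29 October 2019), D (9 December 2019), F (16 April 2020).
C is senior to D before the subordination, so the two trade places.

D, B, E, G, A, C, F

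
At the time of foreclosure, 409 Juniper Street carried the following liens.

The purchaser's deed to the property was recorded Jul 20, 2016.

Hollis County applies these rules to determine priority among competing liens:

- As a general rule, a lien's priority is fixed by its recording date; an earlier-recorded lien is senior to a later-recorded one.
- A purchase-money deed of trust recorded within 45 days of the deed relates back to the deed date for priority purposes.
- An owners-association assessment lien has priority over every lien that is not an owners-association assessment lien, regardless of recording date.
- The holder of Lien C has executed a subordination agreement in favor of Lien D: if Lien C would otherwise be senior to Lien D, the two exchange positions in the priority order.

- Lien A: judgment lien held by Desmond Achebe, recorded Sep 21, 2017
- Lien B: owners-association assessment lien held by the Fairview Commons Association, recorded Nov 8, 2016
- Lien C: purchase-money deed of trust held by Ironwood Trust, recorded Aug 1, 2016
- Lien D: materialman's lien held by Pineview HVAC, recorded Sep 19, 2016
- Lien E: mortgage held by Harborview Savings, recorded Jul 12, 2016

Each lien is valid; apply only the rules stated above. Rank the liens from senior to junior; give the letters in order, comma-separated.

Adjusting effective dates: C's effective date is the deed date, Jul 20, 2016.
B is an owners-association assessment lien, so it outranks all other liens regardless of date.
Among the remaining liens, by effective date: E (Jul 12, 2016), C (Jul 20, 2016), D (Sep 19, 2016), A (Sep 21, 2017).
The subordination applies — C was senior to D — so C and D swap.

B, E, D, C, A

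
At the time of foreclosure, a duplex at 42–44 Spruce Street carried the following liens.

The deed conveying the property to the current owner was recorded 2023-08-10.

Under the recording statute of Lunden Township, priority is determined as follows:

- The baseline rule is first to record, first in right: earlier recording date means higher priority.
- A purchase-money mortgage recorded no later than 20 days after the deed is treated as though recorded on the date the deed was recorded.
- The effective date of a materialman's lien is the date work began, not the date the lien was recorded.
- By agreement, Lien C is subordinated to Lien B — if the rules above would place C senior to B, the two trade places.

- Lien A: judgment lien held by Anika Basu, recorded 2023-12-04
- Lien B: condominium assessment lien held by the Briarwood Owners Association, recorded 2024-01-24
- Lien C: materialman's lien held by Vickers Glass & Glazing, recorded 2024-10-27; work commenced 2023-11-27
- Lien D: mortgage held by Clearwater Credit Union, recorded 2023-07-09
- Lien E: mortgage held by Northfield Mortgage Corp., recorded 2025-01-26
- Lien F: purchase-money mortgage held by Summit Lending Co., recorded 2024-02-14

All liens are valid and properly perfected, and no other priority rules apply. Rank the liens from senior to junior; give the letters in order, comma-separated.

D, B, A, C, F, E

Effective dates: C's effective date is 2023-11-27, when work began; F missed the 20-day window (188 days after the deed), so its recording date stands.
Ordering by effective date: D (2023-07-09), C (2023-11-27), A (2023-12-04), B (2024-01-24), F (2024-02-14), E (2025-01-26).
C would otherwise be senior to B, so under the subordination agreement C and B exchange positions.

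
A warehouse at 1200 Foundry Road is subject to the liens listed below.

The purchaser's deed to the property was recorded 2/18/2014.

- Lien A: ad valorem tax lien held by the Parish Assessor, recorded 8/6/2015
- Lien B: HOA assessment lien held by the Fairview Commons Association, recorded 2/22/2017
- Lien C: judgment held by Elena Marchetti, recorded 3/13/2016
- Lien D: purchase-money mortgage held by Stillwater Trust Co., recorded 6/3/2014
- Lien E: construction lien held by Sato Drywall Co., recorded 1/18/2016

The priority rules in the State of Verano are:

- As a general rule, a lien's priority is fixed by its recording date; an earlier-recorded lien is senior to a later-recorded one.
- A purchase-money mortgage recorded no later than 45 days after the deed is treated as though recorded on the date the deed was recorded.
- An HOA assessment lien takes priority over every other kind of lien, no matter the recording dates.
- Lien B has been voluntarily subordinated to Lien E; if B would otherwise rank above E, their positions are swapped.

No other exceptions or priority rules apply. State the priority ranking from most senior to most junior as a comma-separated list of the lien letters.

E, D, A, B, C

First, effective dates: D was recorded 105 days after the deed, outside the 45-day window, so it keeps its recording date.
B, as an HOA assessment lien, has superpriority and ranks first.
Remaining liens by effective date: D (6/3/2014), A (8/6/2015), E (1/18/2016), C (3/13/2016).
Because B would otherwise rank above E, the subordination swaps them.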